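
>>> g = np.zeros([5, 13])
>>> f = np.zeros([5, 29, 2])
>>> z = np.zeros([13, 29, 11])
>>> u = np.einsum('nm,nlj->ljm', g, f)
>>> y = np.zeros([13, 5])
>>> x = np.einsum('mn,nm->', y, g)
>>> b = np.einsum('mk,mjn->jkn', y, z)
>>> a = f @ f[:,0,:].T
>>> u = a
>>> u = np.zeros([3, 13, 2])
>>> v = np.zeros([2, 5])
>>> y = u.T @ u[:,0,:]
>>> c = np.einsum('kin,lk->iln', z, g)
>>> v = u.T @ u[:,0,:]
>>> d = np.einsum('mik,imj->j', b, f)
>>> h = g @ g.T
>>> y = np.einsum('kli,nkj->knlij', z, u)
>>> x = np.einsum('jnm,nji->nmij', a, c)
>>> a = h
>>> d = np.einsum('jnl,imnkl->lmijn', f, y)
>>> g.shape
(5, 13)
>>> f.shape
(5, 29, 2)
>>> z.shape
(13, 29, 11)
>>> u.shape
(3, 13, 2)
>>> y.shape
(13, 3, 29, 11, 2)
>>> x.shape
(29, 5, 11, 5)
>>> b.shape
(29, 5, 11)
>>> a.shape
(5, 5)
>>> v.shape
(2, 13, 2)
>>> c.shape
(29, 5, 11)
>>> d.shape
(2, 3, 13, 5, 29)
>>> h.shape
(5, 5)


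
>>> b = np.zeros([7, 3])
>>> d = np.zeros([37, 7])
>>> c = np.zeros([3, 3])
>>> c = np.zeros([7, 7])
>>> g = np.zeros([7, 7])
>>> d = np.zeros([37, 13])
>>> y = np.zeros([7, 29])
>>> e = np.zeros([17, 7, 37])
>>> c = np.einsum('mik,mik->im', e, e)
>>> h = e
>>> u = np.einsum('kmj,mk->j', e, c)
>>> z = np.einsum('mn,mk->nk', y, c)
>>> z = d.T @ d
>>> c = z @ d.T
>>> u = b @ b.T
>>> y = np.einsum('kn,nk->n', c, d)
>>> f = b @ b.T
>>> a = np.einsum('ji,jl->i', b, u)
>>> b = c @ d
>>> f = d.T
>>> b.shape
(13, 13)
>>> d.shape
(37, 13)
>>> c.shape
(13, 37)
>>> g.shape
(7, 7)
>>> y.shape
(37,)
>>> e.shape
(17, 7, 37)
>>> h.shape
(17, 7, 37)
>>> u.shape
(7, 7)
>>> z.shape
(13, 13)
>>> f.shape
(13, 37)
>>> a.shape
(3,)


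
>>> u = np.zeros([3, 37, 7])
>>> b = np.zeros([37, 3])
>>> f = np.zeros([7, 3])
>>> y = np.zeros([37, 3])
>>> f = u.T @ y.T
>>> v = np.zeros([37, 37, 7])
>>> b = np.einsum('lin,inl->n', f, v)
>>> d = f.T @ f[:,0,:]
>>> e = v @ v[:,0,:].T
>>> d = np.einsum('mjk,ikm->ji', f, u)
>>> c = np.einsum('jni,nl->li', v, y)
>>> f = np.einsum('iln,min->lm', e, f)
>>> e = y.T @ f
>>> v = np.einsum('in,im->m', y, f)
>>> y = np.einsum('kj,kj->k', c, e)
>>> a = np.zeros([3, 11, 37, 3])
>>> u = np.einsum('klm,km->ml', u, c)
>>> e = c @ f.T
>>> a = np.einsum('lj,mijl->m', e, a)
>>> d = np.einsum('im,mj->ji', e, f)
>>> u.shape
(7, 37)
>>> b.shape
(37,)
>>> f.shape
(37, 7)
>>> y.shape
(3,)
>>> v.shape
(7,)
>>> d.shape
(7, 3)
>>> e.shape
(3, 37)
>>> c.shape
(3, 7)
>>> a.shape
(3,)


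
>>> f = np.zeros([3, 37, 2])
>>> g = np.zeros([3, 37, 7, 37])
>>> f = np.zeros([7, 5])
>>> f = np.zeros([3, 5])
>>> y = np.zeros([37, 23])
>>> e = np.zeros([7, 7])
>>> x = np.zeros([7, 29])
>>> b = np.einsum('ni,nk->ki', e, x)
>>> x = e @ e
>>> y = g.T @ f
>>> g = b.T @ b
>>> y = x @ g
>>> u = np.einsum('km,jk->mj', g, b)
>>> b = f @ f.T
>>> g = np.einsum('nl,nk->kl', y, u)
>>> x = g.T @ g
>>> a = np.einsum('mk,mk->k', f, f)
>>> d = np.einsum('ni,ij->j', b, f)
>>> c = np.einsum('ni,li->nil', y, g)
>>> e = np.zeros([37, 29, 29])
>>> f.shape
(3, 5)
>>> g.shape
(29, 7)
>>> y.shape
(7, 7)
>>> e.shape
(37, 29, 29)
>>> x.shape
(7, 7)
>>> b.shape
(3, 3)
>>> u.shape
(7, 29)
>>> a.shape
(5,)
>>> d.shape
(5,)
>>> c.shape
(7, 7, 29)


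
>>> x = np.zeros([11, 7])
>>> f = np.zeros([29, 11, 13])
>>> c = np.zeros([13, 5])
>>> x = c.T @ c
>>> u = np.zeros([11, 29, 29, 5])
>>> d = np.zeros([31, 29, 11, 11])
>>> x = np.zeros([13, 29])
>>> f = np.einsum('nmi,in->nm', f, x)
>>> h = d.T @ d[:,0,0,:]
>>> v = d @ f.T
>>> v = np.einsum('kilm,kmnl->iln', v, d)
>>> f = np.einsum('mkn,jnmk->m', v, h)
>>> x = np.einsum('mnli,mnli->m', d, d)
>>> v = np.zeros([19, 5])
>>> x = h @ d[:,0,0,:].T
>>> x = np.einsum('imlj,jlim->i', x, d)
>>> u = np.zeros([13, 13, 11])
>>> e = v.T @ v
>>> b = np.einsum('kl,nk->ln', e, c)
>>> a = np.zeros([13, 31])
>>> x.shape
(11,)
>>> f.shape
(29,)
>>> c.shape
(13, 5)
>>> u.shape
(13, 13, 11)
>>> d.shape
(31, 29, 11, 11)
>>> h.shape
(11, 11, 29, 11)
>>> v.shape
(19, 5)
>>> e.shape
(5, 5)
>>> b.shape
(5, 13)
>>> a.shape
(13, 31)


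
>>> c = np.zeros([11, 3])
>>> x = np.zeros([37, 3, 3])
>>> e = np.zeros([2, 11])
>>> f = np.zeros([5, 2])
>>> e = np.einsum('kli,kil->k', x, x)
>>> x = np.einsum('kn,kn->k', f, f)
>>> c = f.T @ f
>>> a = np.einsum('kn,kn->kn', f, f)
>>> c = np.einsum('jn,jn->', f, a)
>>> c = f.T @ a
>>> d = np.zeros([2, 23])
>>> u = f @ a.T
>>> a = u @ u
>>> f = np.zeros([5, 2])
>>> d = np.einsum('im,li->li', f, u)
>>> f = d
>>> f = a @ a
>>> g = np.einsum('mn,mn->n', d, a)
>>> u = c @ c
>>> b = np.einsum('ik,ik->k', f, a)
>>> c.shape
(2, 2)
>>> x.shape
(5,)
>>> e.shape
(37,)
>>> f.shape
(5, 5)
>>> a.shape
(5, 5)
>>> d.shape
(5, 5)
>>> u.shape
(2, 2)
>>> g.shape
(5,)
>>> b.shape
(5,)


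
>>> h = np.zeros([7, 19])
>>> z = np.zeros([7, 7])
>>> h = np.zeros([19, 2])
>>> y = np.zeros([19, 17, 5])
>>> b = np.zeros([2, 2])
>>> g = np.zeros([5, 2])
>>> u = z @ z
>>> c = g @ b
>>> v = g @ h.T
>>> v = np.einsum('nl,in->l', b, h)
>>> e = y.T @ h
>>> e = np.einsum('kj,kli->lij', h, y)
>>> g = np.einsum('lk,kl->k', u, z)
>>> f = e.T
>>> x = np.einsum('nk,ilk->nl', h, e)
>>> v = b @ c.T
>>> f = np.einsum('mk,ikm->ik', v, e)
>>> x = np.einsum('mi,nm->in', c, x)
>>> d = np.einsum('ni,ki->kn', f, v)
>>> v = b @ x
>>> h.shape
(19, 2)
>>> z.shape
(7, 7)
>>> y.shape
(19, 17, 5)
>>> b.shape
(2, 2)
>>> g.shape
(7,)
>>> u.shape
(7, 7)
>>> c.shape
(5, 2)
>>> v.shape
(2, 19)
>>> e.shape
(17, 5, 2)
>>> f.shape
(17, 5)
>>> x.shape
(2, 19)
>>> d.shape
(2, 17)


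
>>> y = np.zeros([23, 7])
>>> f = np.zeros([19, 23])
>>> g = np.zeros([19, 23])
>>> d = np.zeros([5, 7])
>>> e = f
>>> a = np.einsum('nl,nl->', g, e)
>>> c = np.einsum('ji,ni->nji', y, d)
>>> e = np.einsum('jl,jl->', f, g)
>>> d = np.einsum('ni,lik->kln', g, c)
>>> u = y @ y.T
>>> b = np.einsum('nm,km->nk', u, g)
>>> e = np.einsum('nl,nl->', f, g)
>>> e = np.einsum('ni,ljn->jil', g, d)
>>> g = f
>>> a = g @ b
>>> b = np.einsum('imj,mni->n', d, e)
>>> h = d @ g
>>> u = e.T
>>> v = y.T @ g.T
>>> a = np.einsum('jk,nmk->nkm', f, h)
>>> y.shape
(23, 7)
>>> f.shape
(19, 23)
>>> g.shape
(19, 23)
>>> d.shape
(7, 5, 19)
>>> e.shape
(5, 23, 7)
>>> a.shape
(7, 23, 5)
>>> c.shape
(5, 23, 7)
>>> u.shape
(7, 23, 5)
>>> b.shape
(23,)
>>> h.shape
(7, 5, 23)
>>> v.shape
(7, 19)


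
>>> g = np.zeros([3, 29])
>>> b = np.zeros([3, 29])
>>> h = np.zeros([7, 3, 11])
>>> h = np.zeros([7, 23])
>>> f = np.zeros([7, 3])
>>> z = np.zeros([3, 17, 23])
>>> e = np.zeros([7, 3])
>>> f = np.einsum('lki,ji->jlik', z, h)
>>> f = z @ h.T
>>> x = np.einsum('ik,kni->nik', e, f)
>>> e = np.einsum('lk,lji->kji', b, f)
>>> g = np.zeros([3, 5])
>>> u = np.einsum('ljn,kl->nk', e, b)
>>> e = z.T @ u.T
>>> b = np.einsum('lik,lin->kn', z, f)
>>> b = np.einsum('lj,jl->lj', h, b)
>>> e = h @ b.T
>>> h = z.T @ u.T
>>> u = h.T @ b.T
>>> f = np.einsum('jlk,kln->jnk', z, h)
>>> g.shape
(3, 5)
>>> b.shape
(7, 23)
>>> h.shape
(23, 17, 7)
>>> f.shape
(3, 7, 23)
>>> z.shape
(3, 17, 23)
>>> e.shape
(7, 7)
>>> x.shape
(17, 7, 3)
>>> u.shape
(7, 17, 7)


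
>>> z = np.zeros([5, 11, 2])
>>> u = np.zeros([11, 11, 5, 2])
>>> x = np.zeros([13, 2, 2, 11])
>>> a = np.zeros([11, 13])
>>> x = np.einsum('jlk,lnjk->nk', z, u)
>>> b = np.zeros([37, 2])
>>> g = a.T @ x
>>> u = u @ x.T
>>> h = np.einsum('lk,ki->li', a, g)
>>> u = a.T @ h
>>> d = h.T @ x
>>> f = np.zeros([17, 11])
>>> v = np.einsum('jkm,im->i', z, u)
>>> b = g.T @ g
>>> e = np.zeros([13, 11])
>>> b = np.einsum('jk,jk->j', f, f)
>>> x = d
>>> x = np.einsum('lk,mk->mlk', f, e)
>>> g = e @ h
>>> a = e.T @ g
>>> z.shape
(5, 11, 2)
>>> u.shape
(13, 2)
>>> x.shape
(13, 17, 11)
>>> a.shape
(11, 2)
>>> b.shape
(17,)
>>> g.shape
(13, 2)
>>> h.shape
(11, 2)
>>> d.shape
(2, 2)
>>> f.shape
(17, 11)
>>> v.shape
(13,)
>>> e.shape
(13, 11)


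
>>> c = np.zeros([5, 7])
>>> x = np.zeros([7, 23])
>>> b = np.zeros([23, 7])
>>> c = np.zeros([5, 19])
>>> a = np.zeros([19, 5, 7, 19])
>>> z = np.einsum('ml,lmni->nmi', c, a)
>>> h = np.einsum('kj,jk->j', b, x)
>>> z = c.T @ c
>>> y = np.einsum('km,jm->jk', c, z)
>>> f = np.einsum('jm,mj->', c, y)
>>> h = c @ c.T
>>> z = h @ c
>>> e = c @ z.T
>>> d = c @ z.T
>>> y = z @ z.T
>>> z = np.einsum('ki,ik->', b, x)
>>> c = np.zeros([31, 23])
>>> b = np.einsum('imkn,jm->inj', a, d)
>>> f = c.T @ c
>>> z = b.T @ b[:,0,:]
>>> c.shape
(31, 23)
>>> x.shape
(7, 23)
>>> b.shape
(19, 19, 5)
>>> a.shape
(19, 5, 7, 19)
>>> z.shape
(5, 19, 5)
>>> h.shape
(5, 5)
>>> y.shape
(5, 5)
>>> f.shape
(23, 23)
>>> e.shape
(5, 5)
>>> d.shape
(5, 5)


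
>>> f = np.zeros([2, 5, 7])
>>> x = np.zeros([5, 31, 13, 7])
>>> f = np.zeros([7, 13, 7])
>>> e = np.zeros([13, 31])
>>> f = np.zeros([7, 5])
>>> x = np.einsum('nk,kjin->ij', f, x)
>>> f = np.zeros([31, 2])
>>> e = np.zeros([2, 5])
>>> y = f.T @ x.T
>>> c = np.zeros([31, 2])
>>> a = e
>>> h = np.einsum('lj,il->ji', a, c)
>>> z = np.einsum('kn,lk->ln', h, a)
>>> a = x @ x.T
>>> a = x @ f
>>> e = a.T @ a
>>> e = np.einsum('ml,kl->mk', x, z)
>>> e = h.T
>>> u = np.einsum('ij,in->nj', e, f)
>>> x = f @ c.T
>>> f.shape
(31, 2)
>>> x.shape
(31, 31)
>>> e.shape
(31, 5)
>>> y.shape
(2, 13)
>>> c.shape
(31, 2)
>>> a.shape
(13, 2)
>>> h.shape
(5, 31)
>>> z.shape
(2, 31)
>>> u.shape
(2, 5)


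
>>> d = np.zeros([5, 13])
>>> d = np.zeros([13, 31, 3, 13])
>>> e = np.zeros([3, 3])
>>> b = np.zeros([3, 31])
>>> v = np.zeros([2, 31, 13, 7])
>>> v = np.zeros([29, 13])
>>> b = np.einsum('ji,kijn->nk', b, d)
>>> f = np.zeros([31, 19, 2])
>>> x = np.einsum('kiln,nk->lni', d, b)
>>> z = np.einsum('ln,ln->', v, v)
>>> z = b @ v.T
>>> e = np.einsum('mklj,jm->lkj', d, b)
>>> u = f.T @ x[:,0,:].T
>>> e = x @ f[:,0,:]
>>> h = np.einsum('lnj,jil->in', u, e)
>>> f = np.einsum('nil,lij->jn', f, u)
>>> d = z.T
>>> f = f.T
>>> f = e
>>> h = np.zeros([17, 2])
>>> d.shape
(29, 13)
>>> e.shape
(3, 13, 2)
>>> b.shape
(13, 13)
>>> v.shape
(29, 13)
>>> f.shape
(3, 13, 2)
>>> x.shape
(3, 13, 31)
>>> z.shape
(13, 29)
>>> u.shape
(2, 19, 3)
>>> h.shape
(17, 2)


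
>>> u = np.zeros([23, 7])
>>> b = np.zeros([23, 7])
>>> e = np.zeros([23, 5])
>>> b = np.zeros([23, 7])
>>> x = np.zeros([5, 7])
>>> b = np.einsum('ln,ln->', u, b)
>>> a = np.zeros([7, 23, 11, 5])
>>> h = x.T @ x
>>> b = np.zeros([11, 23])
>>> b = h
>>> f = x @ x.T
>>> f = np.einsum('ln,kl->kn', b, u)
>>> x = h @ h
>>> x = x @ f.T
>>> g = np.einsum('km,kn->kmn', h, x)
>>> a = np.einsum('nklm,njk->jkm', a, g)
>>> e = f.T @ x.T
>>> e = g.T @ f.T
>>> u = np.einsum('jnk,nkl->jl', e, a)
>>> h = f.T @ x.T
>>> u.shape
(23, 5)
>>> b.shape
(7, 7)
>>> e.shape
(23, 7, 23)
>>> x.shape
(7, 23)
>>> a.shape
(7, 23, 5)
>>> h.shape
(7, 7)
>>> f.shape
(23, 7)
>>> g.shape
(7, 7, 23)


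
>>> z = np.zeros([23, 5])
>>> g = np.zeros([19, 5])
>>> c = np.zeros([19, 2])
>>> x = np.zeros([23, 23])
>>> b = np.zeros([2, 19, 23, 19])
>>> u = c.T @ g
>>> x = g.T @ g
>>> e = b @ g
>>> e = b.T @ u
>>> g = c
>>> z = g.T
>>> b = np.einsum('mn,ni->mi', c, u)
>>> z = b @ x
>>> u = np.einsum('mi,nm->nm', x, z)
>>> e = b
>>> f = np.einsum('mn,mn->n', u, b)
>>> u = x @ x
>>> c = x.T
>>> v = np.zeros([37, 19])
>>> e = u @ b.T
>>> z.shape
(19, 5)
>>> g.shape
(19, 2)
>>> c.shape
(5, 5)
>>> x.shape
(5, 5)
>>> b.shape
(19, 5)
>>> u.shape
(5, 5)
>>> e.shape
(5, 19)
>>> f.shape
(5,)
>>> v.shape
(37, 19)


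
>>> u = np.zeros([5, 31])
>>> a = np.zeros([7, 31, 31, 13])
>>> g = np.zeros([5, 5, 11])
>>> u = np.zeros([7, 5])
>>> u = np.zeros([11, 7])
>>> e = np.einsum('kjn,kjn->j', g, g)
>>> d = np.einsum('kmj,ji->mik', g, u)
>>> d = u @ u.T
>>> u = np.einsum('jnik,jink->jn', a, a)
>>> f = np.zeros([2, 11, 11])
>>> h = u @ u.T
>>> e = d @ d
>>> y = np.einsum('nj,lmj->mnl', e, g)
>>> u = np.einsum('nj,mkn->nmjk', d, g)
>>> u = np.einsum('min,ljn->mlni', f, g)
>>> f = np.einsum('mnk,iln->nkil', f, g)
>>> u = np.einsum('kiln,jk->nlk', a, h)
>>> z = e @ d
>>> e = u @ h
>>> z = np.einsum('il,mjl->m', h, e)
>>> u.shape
(13, 31, 7)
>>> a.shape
(7, 31, 31, 13)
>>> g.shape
(5, 5, 11)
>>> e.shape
(13, 31, 7)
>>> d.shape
(11, 11)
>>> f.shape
(11, 11, 5, 5)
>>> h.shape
(7, 7)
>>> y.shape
(5, 11, 5)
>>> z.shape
(13,)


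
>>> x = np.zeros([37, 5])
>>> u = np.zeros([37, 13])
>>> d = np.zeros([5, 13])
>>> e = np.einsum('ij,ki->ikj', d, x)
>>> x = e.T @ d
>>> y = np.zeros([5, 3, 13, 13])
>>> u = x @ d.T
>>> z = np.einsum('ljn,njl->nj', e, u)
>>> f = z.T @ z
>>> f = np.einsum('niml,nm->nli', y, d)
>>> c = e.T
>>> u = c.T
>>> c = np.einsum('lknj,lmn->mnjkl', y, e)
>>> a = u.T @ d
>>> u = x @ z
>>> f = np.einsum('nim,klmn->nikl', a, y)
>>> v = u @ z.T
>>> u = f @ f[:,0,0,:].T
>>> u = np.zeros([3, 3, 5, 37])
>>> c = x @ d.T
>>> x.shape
(13, 37, 13)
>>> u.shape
(3, 3, 5, 37)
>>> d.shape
(5, 13)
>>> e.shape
(5, 37, 13)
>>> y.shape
(5, 3, 13, 13)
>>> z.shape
(13, 37)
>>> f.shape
(13, 37, 5, 3)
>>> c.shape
(13, 37, 5)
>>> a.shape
(13, 37, 13)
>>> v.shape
(13, 37, 13)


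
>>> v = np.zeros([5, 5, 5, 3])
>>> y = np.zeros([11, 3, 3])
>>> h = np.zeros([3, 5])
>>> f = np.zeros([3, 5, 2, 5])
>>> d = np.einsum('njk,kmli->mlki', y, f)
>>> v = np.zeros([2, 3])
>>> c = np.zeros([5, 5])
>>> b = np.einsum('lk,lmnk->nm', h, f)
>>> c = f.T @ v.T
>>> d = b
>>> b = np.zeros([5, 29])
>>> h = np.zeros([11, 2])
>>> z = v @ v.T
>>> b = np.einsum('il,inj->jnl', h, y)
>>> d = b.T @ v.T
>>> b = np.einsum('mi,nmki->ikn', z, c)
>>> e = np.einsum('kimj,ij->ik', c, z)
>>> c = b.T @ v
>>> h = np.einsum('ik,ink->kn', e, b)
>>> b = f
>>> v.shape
(2, 3)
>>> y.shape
(11, 3, 3)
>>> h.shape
(5, 5)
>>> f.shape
(3, 5, 2, 5)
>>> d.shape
(2, 3, 2)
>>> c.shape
(5, 5, 3)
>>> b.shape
(3, 5, 2, 5)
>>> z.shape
(2, 2)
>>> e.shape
(2, 5)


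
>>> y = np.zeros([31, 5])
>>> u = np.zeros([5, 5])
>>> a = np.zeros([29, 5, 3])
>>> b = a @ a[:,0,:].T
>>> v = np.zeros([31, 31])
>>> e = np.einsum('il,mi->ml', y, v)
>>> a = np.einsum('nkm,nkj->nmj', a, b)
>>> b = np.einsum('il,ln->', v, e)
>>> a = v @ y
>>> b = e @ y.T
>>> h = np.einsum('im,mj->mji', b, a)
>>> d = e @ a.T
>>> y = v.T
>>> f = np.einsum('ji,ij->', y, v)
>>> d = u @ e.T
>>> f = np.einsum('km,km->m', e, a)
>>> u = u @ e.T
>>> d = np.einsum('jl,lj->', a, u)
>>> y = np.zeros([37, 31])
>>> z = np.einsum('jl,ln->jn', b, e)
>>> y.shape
(37, 31)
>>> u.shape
(5, 31)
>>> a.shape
(31, 5)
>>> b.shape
(31, 31)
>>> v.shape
(31, 31)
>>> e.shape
(31, 5)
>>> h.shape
(31, 5, 31)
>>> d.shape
()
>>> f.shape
(5,)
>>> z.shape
(31, 5)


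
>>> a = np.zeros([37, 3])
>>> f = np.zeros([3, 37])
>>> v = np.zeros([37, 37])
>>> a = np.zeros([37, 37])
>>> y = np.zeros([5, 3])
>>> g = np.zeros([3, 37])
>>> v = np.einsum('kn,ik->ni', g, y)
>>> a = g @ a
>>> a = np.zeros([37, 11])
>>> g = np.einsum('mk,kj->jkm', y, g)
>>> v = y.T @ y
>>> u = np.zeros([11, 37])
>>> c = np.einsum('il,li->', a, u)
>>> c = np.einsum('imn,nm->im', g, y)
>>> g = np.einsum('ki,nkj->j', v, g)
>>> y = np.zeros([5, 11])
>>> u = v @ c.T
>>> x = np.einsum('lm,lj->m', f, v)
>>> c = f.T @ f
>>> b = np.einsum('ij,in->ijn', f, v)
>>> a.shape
(37, 11)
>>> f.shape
(3, 37)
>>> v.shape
(3, 3)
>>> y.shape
(5, 11)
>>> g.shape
(5,)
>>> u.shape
(3, 37)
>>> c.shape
(37, 37)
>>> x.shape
(37,)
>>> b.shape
(3, 37, 3)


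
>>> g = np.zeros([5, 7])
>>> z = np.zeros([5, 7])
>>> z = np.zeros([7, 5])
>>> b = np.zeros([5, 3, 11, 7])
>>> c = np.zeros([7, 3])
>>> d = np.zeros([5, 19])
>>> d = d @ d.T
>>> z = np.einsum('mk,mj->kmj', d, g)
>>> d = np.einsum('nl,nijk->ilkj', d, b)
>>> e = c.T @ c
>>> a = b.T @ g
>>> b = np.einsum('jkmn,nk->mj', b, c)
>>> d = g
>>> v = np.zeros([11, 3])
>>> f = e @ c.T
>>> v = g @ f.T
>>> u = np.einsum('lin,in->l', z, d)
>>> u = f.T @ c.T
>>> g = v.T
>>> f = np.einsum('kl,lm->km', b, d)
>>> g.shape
(3, 5)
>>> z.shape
(5, 5, 7)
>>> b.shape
(11, 5)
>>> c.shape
(7, 3)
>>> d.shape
(5, 7)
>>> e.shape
(3, 3)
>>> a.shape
(7, 11, 3, 7)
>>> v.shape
(5, 3)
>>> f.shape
(11, 7)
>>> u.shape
(7, 7)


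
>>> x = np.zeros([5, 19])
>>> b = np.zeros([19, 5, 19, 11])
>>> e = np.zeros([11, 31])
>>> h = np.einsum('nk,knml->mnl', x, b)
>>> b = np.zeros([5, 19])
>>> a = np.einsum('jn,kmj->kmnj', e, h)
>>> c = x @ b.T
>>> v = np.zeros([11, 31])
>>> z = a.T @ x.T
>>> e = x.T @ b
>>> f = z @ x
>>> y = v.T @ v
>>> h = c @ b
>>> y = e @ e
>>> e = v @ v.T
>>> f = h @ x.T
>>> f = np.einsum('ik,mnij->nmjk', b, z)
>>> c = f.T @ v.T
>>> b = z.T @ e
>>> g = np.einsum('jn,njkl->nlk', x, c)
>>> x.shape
(5, 19)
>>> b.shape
(5, 5, 31, 11)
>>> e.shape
(11, 11)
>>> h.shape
(5, 19)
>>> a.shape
(19, 5, 31, 11)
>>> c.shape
(19, 5, 11, 11)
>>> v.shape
(11, 31)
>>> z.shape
(11, 31, 5, 5)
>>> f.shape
(31, 11, 5, 19)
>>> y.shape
(19, 19)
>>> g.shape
(19, 11, 11)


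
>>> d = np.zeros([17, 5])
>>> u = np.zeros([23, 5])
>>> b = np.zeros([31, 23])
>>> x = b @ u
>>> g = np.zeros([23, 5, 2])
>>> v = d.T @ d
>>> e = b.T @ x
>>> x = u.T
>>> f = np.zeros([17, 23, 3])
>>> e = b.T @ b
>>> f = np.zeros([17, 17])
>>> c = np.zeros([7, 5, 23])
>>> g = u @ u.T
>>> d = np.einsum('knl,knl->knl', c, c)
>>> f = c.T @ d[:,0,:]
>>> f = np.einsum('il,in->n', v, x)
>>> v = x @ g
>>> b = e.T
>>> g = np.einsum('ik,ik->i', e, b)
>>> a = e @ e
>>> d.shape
(7, 5, 23)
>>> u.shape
(23, 5)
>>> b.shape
(23, 23)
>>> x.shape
(5, 23)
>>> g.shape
(23,)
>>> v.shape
(5, 23)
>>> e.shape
(23, 23)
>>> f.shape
(23,)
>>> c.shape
(7, 5, 23)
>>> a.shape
(23, 23)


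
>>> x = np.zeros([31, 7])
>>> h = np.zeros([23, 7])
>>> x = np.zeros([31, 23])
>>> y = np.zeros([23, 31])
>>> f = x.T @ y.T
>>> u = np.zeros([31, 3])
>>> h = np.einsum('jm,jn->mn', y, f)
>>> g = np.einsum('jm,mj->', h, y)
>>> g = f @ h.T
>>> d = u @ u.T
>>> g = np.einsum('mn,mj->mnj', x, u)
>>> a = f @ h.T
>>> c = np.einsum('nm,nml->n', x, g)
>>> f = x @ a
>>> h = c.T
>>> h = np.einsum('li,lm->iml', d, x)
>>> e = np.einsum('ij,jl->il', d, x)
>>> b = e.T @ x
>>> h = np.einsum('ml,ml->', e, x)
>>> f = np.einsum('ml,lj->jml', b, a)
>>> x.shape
(31, 23)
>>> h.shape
()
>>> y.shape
(23, 31)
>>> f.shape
(31, 23, 23)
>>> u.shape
(31, 3)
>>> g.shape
(31, 23, 3)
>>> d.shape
(31, 31)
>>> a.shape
(23, 31)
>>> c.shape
(31,)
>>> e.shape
(31, 23)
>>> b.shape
(23, 23)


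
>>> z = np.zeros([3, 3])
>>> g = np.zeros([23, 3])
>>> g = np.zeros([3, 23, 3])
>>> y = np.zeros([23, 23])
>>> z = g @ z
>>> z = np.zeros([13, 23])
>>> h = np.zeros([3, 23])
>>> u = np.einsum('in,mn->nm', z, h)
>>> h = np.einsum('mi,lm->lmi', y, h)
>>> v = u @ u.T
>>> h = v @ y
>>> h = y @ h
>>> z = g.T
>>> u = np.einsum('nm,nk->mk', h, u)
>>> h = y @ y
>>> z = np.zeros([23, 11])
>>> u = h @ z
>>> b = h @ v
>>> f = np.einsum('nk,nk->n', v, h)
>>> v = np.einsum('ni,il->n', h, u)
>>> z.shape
(23, 11)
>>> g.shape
(3, 23, 3)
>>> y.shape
(23, 23)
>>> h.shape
(23, 23)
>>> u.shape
(23, 11)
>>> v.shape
(23,)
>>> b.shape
(23, 23)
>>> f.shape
(23,)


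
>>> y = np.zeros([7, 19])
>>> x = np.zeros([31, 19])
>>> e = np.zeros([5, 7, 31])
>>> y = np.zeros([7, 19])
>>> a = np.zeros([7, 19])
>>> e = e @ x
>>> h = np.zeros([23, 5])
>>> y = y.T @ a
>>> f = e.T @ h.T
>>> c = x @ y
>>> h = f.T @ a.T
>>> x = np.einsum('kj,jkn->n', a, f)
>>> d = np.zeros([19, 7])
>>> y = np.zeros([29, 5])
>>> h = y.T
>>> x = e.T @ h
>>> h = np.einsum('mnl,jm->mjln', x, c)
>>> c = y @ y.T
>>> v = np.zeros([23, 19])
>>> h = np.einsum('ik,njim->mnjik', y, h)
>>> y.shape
(29, 5)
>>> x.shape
(19, 7, 29)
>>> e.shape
(5, 7, 19)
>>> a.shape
(7, 19)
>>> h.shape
(7, 19, 31, 29, 5)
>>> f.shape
(19, 7, 23)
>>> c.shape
(29, 29)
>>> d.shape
(19, 7)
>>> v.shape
(23, 19)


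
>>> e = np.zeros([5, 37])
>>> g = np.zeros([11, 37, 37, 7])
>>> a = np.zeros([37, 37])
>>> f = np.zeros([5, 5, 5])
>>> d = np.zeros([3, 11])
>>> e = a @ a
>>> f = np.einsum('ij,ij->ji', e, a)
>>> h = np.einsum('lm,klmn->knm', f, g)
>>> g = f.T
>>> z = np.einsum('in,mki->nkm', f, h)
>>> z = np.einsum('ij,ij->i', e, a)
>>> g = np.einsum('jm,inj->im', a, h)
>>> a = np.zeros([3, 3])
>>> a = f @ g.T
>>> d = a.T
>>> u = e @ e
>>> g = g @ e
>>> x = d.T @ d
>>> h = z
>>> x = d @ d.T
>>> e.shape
(37, 37)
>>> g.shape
(11, 37)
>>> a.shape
(37, 11)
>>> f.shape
(37, 37)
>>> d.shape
(11, 37)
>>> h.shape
(37,)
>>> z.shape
(37,)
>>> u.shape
(37, 37)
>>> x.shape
(11, 11)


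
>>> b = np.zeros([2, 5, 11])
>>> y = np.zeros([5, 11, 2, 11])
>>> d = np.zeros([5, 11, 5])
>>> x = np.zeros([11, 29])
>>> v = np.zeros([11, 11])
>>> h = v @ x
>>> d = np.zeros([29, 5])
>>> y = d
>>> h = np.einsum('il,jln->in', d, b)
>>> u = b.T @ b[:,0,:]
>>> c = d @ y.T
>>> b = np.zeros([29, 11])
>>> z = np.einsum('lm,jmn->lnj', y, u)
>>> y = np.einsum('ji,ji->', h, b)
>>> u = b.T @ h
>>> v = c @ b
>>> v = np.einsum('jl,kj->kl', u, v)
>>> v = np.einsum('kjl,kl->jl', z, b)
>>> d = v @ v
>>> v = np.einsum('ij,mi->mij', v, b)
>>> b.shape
(29, 11)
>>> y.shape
()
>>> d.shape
(11, 11)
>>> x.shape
(11, 29)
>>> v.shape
(29, 11, 11)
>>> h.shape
(29, 11)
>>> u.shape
(11, 11)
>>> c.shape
(29, 29)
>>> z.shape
(29, 11, 11)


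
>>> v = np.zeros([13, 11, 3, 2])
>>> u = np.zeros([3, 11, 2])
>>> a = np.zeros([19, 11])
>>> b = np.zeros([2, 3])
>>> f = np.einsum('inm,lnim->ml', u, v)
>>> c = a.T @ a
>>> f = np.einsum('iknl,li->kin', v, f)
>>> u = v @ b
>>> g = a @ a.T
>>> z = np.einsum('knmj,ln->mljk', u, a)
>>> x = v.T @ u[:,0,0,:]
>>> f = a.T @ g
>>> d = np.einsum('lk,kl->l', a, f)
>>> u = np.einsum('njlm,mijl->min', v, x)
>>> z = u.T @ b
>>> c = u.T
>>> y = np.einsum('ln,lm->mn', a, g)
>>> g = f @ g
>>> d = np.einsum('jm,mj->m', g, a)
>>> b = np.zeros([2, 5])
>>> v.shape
(13, 11, 3, 2)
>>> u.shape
(2, 3, 13)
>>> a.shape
(19, 11)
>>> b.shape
(2, 5)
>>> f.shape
(11, 19)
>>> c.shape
(13, 3, 2)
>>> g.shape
(11, 19)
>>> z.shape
(13, 3, 3)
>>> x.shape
(2, 3, 11, 3)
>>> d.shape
(19,)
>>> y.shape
(19, 11)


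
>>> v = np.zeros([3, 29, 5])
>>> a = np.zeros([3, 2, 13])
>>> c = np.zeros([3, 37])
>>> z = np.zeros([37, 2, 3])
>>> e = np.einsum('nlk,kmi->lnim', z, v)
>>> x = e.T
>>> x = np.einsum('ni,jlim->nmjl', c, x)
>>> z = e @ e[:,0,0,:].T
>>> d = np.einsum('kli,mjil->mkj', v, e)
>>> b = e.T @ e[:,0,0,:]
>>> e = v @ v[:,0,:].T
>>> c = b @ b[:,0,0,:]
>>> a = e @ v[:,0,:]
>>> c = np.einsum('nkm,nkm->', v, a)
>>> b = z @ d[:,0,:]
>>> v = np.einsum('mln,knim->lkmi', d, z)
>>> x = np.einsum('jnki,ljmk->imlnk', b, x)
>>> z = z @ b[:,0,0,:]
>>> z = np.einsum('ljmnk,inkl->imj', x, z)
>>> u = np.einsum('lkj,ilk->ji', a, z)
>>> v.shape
(3, 2, 2, 5)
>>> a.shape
(3, 29, 5)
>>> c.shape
()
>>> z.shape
(2, 3, 29)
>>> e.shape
(3, 29, 3)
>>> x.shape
(37, 29, 3, 37, 5)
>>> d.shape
(2, 3, 37)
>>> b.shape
(2, 37, 5, 37)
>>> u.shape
(5, 2)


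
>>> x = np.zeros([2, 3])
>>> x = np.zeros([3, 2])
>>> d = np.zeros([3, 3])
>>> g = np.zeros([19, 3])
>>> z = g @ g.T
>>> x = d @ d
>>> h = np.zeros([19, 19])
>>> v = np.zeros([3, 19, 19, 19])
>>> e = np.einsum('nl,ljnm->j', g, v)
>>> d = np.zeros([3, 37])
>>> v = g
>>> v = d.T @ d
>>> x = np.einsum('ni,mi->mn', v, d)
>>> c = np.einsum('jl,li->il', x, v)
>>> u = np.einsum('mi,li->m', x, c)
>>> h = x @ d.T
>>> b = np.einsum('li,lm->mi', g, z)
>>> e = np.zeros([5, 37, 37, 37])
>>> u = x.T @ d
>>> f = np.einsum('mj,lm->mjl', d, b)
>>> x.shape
(3, 37)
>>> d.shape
(3, 37)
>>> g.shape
(19, 3)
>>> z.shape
(19, 19)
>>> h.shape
(3, 3)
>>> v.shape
(37, 37)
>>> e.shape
(5, 37, 37, 37)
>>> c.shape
(37, 37)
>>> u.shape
(37, 37)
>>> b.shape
(19, 3)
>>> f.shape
(3, 37, 19)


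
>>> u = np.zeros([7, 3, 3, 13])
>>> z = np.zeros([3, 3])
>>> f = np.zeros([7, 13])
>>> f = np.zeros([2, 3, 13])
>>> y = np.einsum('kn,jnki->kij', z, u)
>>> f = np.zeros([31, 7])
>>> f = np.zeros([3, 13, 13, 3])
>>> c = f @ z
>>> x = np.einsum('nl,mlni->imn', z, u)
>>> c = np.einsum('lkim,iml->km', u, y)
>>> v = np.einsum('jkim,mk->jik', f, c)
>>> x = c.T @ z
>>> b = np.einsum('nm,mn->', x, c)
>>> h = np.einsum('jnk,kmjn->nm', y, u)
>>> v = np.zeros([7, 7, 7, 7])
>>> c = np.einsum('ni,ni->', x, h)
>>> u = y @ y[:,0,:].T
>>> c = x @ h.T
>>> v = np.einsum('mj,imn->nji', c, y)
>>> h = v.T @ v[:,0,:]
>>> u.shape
(3, 13, 3)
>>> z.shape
(3, 3)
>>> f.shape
(3, 13, 13, 3)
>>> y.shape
(3, 13, 7)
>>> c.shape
(13, 13)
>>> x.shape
(13, 3)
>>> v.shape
(7, 13, 3)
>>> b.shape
()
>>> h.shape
(3, 13, 3)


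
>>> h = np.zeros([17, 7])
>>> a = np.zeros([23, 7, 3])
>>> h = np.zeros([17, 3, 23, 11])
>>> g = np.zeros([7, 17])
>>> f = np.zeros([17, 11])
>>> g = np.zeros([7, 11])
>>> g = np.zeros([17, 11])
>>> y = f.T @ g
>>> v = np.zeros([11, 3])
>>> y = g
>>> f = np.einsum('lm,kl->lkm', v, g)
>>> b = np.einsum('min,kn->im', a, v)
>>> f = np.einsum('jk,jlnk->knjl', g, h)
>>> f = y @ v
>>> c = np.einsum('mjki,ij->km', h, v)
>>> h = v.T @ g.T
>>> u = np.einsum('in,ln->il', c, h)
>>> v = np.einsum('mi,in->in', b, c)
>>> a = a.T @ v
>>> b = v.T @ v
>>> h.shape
(3, 17)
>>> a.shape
(3, 7, 17)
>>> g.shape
(17, 11)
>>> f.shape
(17, 3)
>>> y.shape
(17, 11)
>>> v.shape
(23, 17)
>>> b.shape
(17, 17)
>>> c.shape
(23, 17)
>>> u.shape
(23, 3)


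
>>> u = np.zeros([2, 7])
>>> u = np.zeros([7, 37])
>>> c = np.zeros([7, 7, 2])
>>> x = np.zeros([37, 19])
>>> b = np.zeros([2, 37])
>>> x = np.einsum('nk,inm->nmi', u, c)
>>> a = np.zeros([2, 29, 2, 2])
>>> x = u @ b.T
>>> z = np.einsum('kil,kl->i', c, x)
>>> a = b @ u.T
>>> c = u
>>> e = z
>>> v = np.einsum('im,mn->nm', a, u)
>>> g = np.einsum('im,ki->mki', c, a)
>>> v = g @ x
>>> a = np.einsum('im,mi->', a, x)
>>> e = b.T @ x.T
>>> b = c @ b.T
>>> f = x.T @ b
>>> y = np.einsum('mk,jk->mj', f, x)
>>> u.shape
(7, 37)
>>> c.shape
(7, 37)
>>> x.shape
(7, 2)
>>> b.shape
(7, 2)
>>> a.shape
()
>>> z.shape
(7,)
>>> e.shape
(37, 7)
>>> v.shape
(37, 2, 2)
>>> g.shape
(37, 2, 7)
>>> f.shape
(2, 2)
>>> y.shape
(2, 7)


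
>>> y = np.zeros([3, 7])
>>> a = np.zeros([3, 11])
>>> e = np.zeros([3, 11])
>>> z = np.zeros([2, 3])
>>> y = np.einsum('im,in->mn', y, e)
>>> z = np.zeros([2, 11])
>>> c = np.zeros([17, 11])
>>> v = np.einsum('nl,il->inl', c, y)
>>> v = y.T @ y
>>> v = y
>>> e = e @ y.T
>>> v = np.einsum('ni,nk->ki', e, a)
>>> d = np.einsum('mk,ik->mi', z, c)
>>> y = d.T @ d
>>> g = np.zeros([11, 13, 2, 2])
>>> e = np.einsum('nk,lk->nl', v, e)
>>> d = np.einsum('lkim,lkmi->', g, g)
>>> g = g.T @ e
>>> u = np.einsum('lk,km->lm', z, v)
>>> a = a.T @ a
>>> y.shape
(17, 17)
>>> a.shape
(11, 11)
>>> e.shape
(11, 3)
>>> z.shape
(2, 11)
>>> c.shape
(17, 11)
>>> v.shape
(11, 7)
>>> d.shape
()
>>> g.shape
(2, 2, 13, 3)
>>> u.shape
(2, 7)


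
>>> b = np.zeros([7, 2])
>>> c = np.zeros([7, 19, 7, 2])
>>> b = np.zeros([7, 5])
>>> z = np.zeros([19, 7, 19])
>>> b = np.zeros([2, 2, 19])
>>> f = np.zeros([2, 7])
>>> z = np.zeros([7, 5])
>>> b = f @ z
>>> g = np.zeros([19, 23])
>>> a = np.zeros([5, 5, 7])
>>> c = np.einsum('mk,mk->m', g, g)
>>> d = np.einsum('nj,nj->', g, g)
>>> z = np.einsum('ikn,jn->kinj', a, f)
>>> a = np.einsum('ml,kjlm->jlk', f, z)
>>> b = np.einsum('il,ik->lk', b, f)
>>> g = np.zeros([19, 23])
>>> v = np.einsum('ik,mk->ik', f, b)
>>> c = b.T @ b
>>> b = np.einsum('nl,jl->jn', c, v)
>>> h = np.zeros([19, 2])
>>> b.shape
(2, 7)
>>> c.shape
(7, 7)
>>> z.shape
(5, 5, 7, 2)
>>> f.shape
(2, 7)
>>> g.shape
(19, 23)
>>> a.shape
(5, 7, 5)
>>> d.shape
()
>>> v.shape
(2, 7)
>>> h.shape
(19, 2)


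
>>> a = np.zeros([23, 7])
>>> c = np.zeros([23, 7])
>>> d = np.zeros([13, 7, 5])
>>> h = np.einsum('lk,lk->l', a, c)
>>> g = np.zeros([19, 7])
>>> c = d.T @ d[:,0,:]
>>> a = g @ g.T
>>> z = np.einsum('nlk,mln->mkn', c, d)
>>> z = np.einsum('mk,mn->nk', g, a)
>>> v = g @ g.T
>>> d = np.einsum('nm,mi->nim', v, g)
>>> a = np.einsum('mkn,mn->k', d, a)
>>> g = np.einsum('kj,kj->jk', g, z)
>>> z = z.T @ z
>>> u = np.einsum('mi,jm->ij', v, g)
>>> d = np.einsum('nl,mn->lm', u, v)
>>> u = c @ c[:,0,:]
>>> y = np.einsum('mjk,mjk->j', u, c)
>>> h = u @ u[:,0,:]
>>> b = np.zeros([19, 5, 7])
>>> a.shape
(7,)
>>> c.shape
(5, 7, 5)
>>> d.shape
(7, 19)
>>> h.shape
(5, 7, 5)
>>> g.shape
(7, 19)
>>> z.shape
(7, 7)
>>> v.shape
(19, 19)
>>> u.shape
(5, 7, 5)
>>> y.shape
(7,)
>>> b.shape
(19, 5, 7)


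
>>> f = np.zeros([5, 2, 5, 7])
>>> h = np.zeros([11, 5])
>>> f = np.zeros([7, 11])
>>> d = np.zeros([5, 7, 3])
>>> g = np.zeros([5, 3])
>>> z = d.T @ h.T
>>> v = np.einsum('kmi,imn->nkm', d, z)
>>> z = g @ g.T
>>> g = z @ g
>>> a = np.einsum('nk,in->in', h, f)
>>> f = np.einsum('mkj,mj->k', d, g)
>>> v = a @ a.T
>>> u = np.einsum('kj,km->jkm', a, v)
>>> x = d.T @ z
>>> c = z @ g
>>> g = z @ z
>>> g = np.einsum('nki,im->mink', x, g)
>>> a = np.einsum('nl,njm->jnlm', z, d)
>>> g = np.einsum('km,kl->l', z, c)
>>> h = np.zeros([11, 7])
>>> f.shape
(7,)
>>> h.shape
(11, 7)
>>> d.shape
(5, 7, 3)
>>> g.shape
(3,)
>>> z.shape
(5, 5)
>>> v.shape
(7, 7)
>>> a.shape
(7, 5, 5, 3)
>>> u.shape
(11, 7, 7)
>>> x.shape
(3, 7, 5)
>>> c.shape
(5, 3)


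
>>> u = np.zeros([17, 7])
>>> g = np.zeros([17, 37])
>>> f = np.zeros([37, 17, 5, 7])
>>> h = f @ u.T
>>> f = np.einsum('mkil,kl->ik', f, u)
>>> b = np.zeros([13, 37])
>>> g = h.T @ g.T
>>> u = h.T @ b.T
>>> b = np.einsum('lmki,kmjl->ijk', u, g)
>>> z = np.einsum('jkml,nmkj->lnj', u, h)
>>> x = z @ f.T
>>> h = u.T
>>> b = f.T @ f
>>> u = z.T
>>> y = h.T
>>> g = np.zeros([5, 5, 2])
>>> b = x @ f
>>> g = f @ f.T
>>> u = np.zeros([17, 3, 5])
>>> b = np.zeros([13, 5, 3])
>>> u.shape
(17, 3, 5)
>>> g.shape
(5, 5)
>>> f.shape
(5, 17)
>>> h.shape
(13, 17, 5, 17)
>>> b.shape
(13, 5, 3)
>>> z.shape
(13, 37, 17)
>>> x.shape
(13, 37, 5)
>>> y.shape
(17, 5, 17, 13)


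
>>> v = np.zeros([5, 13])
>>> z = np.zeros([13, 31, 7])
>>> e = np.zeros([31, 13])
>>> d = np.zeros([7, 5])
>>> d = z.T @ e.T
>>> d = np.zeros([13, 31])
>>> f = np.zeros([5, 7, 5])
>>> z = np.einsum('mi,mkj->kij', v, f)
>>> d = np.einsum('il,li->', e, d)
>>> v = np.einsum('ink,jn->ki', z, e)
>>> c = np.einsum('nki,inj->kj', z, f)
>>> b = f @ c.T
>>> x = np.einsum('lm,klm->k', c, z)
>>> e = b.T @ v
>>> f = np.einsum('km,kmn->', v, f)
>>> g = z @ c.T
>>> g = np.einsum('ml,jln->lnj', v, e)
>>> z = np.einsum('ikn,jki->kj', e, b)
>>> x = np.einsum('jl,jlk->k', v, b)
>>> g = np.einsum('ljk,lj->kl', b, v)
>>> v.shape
(5, 7)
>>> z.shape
(7, 5)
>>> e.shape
(13, 7, 7)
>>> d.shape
()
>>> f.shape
()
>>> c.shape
(13, 5)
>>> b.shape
(5, 7, 13)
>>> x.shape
(13,)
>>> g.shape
(13, 5)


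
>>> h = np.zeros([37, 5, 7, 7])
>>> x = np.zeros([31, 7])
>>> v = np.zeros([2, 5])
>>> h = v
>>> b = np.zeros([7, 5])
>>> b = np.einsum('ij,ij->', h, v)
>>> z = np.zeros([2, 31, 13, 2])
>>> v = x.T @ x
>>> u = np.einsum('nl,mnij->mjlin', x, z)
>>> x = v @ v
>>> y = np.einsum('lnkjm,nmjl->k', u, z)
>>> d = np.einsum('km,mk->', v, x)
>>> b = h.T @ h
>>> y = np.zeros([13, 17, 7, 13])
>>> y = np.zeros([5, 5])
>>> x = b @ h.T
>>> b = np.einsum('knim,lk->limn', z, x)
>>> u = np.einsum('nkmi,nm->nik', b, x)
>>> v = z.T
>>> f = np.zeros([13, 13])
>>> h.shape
(2, 5)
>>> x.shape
(5, 2)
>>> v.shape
(2, 13, 31, 2)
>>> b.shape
(5, 13, 2, 31)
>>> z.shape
(2, 31, 13, 2)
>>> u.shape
(5, 31, 13)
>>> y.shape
(5, 5)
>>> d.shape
()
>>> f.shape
(13, 13)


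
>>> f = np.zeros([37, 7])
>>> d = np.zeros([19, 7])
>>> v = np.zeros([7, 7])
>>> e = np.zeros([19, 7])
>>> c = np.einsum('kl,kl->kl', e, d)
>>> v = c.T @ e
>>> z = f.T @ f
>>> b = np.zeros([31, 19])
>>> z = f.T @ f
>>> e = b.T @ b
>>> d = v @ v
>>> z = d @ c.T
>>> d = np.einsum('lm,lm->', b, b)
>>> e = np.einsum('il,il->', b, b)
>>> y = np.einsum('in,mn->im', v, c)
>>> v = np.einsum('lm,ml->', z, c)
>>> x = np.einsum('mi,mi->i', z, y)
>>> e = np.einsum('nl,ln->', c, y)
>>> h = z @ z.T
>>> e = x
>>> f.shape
(37, 7)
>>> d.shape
()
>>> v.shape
()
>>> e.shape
(19,)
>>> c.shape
(19, 7)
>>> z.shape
(7, 19)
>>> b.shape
(31, 19)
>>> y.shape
(7, 19)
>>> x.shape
(19,)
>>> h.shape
(7, 7)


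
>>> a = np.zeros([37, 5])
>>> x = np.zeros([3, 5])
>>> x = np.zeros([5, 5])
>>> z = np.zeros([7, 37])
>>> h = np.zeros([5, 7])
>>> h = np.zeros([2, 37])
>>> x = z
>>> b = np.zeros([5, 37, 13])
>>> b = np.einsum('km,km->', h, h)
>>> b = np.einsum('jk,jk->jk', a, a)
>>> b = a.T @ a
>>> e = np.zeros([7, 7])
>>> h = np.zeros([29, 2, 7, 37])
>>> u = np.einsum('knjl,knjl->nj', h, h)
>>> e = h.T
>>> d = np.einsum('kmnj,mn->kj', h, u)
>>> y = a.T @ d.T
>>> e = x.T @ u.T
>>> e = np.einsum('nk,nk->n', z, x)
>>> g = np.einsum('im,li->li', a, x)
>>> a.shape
(37, 5)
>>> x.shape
(7, 37)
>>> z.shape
(7, 37)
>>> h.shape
(29, 2, 7, 37)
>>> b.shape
(5, 5)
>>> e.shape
(7,)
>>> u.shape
(2, 7)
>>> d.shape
(29, 37)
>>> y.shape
(5, 29)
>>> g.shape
(7, 37)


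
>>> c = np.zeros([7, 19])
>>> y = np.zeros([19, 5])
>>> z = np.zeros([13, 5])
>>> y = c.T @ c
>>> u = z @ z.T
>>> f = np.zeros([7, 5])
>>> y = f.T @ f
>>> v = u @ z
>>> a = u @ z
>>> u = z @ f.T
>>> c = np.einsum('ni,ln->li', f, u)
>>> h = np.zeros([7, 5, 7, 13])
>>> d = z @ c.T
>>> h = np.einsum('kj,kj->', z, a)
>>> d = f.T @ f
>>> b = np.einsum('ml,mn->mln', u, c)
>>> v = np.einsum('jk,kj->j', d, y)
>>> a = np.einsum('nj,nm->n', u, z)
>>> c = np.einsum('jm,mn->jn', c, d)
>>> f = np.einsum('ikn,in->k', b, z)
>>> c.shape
(13, 5)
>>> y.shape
(5, 5)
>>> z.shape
(13, 5)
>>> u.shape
(13, 7)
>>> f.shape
(7,)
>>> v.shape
(5,)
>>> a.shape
(13,)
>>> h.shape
()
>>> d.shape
(5, 5)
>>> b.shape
(13, 7, 5)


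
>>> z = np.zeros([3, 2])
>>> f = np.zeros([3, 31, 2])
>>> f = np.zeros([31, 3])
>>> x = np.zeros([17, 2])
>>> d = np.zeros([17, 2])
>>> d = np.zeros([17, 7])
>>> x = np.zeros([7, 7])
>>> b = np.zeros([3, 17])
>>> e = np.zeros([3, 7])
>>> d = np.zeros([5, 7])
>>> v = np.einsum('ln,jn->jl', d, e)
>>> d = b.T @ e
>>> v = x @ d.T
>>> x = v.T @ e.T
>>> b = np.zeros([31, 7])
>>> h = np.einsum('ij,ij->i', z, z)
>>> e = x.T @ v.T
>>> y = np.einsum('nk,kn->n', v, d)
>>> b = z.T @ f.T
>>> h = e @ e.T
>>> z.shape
(3, 2)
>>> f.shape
(31, 3)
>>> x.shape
(17, 3)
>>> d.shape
(17, 7)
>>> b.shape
(2, 31)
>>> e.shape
(3, 7)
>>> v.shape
(7, 17)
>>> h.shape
(3, 3)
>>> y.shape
(7,)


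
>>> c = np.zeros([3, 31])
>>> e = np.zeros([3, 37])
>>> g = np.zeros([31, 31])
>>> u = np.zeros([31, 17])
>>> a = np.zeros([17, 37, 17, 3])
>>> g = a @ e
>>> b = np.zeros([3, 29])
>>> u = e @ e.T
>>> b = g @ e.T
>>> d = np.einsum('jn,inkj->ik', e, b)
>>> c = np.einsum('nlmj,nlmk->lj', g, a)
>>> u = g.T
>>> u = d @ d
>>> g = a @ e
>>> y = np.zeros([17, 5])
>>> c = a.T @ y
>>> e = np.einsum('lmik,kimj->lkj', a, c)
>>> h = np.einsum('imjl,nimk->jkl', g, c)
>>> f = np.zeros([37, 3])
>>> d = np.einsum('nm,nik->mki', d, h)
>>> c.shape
(3, 17, 37, 5)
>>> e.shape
(17, 3, 5)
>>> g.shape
(17, 37, 17, 37)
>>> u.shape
(17, 17)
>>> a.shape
(17, 37, 17, 3)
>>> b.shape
(17, 37, 17, 3)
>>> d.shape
(17, 37, 5)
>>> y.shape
(17, 5)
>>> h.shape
(17, 5, 37)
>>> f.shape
(37, 3)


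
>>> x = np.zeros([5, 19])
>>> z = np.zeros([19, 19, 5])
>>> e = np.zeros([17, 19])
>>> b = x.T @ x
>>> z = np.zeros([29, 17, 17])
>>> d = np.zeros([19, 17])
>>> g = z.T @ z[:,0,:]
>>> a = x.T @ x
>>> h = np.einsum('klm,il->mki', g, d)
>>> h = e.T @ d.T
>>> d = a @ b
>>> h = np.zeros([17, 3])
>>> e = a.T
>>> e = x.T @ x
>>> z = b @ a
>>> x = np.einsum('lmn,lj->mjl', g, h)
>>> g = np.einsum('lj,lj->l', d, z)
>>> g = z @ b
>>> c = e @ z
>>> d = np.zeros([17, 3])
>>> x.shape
(17, 3, 17)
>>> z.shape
(19, 19)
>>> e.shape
(19, 19)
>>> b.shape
(19, 19)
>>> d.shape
(17, 3)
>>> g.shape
(19, 19)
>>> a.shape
(19, 19)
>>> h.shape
(17, 3)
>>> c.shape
(19, 19)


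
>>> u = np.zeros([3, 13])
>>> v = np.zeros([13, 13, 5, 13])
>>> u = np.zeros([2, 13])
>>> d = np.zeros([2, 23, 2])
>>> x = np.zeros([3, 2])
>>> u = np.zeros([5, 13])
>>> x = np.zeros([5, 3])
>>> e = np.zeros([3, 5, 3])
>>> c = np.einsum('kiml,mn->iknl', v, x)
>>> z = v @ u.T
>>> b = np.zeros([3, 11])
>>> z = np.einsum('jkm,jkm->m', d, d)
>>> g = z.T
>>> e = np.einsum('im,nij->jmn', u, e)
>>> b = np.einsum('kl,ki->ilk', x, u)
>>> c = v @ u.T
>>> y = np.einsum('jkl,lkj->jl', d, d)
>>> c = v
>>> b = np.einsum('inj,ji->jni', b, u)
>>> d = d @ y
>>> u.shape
(5, 13)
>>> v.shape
(13, 13, 5, 13)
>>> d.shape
(2, 23, 2)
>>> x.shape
(5, 3)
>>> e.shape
(3, 13, 3)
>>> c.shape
(13, 13, 5, 13)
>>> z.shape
(2,)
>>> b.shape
(5, 3, 13)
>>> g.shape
(2,)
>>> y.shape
(2, 2)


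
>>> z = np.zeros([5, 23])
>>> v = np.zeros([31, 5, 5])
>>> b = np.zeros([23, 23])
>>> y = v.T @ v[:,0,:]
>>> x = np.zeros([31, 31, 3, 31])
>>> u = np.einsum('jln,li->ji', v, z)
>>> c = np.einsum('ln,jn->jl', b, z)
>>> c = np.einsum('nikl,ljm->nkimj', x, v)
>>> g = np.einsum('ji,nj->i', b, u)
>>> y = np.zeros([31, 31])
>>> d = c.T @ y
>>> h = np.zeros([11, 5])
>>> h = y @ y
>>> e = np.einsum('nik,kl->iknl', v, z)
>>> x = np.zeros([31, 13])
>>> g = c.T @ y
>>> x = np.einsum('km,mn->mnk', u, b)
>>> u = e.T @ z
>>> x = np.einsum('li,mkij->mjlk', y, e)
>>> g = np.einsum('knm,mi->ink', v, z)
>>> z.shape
(5, 23)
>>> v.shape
(31, 5, 5)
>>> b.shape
(23, 23)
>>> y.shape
(31, 31)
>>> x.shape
(5, 23, 31, 5)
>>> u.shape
(23, 31, 5, 23)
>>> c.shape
(31, 3, 31, 5, 5)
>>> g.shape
(23, 5, 31)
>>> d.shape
(5, 5, 31, 3, 31)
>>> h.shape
(31, 31)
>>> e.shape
(5, 5, 31, 23)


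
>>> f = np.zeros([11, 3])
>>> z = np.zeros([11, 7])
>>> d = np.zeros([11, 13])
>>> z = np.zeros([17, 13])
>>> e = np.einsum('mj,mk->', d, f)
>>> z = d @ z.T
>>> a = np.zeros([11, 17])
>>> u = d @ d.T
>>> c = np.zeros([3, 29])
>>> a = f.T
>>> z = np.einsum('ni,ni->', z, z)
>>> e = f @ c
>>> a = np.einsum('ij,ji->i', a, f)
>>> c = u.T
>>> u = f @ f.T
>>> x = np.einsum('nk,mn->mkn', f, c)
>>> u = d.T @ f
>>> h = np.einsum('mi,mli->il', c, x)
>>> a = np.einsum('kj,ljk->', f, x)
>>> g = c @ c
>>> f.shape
(11, 3)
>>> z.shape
()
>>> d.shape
(11, 13)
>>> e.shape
(11, 29)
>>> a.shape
()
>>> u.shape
(13, 3)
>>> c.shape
(11, 11)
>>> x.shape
(11, 3, 11)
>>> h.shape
(11, 3)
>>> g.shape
(11, 11)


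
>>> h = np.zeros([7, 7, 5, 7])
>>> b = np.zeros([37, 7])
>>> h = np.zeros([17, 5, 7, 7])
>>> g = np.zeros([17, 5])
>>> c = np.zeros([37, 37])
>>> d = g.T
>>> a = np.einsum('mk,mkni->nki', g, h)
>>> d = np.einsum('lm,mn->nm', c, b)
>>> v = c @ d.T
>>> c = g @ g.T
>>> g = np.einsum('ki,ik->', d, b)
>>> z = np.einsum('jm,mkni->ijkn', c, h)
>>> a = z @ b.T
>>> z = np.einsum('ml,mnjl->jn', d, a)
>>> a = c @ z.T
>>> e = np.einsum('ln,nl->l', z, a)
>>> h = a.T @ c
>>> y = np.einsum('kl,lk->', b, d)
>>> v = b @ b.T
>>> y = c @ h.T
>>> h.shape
(5, 17)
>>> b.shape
(37, 7)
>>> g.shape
()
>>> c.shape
(17, 17)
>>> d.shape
(7, 37)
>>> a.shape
(17, 5)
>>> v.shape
(37, 37)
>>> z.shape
(5, 17)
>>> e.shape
(5,)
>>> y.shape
(17, 5)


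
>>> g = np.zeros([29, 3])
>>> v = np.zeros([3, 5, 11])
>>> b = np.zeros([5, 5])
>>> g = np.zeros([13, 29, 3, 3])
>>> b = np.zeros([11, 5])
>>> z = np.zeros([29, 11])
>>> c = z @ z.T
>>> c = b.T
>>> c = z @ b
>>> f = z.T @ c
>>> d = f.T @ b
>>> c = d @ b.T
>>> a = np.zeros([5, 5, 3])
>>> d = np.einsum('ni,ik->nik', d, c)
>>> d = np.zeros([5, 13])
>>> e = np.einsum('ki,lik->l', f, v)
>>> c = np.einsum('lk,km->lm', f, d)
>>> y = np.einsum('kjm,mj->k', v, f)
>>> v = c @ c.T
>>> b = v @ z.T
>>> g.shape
(13, 29, 3, 3)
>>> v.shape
(11, 11)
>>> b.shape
(11, 29)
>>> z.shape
(29, 11)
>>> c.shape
(11, 13)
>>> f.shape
(11, 5)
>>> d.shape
(5, 13)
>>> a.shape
(5, 5, 3)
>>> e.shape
(3,)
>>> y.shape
(3,)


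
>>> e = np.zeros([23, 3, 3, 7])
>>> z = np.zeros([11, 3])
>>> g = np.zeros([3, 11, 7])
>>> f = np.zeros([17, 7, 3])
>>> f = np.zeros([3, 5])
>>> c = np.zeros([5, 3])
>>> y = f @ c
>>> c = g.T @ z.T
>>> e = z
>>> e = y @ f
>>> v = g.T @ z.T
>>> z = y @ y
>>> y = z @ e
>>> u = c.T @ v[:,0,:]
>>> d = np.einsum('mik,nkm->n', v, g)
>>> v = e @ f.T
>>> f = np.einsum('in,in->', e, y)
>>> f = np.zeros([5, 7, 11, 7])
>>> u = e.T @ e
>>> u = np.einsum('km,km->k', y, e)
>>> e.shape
(3, 5)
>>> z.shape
(3, 3)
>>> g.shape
(3, 11, 7)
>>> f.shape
(5, 7, 11, 7)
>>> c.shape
(7, 11, 11)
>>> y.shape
(3, 5)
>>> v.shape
(3, 3)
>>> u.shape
(3,)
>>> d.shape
(3,)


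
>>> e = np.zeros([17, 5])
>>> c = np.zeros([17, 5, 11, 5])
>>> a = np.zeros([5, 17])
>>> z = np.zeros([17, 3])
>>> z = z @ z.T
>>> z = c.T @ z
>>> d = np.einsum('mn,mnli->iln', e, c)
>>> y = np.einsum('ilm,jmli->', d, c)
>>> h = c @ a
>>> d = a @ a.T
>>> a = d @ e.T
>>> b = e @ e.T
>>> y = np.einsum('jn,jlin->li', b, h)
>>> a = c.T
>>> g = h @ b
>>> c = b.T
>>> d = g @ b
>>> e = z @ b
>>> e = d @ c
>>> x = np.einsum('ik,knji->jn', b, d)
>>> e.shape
(17, 5, 11, 17)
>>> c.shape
(17, 17)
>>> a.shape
(5, 11, 5, 17)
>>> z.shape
(5, 11, 5, 17)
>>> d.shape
(17, 5, 11, 17)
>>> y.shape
(5, 11)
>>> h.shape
(17, 5, 11, 17)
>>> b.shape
(17, 17)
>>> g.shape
(17, 5, 11, 17)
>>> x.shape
(11, 5)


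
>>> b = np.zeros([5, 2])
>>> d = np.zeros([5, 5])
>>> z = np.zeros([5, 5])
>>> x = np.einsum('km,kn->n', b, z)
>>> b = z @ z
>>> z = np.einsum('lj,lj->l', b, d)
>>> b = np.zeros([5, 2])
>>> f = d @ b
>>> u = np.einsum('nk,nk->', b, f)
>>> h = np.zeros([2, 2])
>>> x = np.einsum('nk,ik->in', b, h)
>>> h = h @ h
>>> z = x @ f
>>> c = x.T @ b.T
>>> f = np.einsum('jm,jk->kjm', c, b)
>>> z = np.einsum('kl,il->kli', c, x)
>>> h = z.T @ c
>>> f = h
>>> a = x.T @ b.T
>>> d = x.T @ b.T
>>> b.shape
(5, 2)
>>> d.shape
(5, 5)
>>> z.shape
(5, 5, 2)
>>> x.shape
(2, 5)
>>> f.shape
(2, 5, 5)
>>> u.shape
()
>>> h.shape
(2, 5, 5)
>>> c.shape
(5, 5)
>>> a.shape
(5, 5)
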